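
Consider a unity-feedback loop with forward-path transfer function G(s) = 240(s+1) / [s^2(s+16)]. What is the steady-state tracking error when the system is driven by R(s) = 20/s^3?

4/3

Two free integrators in G(s): this is a type 2 system.
K_a = lim_{s→0} s^2·G(s) = 240·1 / (16) = 15.
r(t) = 10t^2 gives R(s) = 20/s^3.
e_ss = 20/K_a = 20/15 = 4/3.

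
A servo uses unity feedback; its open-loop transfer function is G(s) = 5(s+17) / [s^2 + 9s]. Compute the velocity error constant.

85/9

Factoring s from the denominator leaves a polynomial with constant term 9, so the system is type 1.
K_v = lim_{s→0} s·G(s) = 5·17 / 9 = 85/9.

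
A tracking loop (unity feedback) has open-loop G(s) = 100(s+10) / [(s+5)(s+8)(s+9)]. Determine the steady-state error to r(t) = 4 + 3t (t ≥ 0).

No free integrators in G(s): this is a type 0 system. Taking each input component in turn:
  • 4: e_ss = 4/(1+K_p) with K_p=25/9 → 18/17.
  • 3t: a type-0 system cannot track it, e_ss → ∞.
The unbounded component dominates.

infinity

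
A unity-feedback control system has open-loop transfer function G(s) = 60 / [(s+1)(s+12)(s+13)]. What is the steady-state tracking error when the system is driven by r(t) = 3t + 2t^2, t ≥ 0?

G(s) has no factors of s in the denominator, so the system is type 0. By superposition:
  • 3t: a type-0 system cannot track it, e_ss → ∞.
  • 2t^2: a type-0 system cannot track it, e_ss → ∞.
The unbounded component dominates.

infinity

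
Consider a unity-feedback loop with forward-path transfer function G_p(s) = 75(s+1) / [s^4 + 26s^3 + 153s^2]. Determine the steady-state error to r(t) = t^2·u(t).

4.08

Factoring s^2 from the denominator leaves a polynomial with constant term 153, so the system is type 2.
K_a = lim_{s→0} s^2·G_p(s) = 75·1 / 153 = 25/51.
r(t) = t^2 gives R(s) = 2/s^3.
e_ss = 2/K_a = 2/(25/51) = 4.08.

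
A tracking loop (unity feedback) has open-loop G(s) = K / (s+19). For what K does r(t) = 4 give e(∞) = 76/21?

System type = 0 (no poles at s=0).
K_p = lim_{s→0} G(s) = K / (19) = (1/19)·K.
e_ss = 4/(1 + K_p) = 76/21 ⇒ 1 + (1/19)·K = 21/19 ⇒ K = 2.

2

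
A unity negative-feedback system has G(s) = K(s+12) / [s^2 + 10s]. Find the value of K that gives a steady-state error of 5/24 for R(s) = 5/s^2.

Lowest-order denominator term is 10s, so the open loop has 1 pole at the origin → type 1 system.
K_v = lim_{s→0} s·G(s) = K·12 / 10 = 1.2·K.
e_ss = 5/K_v = 5/24 ⇒ K_v = 24 ⇒ K = 24/1.2 = 20.

20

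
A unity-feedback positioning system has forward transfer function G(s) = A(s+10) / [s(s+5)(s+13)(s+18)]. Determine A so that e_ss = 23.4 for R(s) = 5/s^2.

25

The open loop has one pole at the origin → type 1 system.
K_v = lim_{s→0} s·G(s) = A·10 / (5·13·18) = (1/117)·A.
e_ss = 5/K_v = 23.4 ⇒ K_v = 25/117 ⇒ A = (25/117)/(1/117) = 25.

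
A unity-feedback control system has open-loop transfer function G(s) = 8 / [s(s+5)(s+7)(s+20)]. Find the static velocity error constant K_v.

G(s) has one factor of s in the denominator, so the system is type 1.
K_v = lim_{s→0} s·G(s) = 8 / (5·7·20) = 2/175.

2/175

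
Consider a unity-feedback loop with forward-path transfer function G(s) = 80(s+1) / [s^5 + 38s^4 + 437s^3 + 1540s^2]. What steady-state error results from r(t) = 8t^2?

308

Factoring s^2 from the denominator leaves a polynomial with constant term 1540, so the system is type 2.
K_a = lim_{s→0} s^2·G(s) = 80·1 / 1540 = 4/77.
r(t) = 8t^2 gives R(s) = 16/s^3.
e_ss = 16/K_a = 16/(4/77) = 308.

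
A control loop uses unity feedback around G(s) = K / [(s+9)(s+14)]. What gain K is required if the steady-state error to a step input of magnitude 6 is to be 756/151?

The open loop has no poles at the origin → type 0 system.
K_p = lim_{s→0} G(s) = K / (9·14) = (1/126)·K.
e_ss = 6/(1 + K_p) = 756/151 ⇒ 1 + (1/126)·K = 151/126 ⇒ K = 25.

25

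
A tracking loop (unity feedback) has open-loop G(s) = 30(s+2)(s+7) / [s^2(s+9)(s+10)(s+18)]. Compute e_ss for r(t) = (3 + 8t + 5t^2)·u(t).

G(s) has two factors of s in the denominator, so the system is type 2. By superposition:
  • 3: tracked with zero error.
  • 8t: tracked with zero error.
  • 5t^2: e_ss = 10/K_a with K_a=7/27 → 270/7.
Total e_ss = 270/7.

270/7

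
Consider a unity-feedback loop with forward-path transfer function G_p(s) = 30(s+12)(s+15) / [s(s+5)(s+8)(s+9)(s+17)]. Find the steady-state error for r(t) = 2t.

System type = 1 (one pole at s=0).
K_v = lim_{s→0} s·G_p(s) = 30·12·15 / (5·8·9·17) = 15/17.
e_ss = 2/K_v = 2/(15/17) = 34/15.

34/15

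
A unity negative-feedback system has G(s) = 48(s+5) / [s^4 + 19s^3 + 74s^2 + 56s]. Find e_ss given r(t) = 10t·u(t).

7/3

The denominator has no term below 56s — 1 pole at s=0, type 1.
K_v = lim_{s→0} s·G(s) = 48·5 / 56 = 30/7.
e_ss = 10/K_v = 10/(30/7) = 7/3.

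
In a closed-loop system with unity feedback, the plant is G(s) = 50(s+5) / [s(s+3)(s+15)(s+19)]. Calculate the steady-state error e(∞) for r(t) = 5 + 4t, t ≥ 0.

One free integrator in G(s): this is a type 1 system. Treating each term separately:
  • 5: tracked with zero error.
  • 4t: e_ss = 4/K_v with K_v=50/171 → 13.68.
Total e_ss = 13.68.

13.68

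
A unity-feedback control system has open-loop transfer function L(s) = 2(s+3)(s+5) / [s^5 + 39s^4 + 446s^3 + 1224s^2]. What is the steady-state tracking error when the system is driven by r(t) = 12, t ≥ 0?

Factoring s^2 from the denominator leaves a polynomial with constant term 1224, so the system is type 2.
A type-2 system has K_p = ∞, so it tracks a step input with zero steady-state error.

0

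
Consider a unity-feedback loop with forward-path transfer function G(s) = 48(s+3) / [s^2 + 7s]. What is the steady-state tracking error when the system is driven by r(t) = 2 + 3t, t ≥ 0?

Factoring s from the denominator leaves a polynomial with constant term 7, so the system is type 1. By superposition:
  • 2: tracked with zero error.
  • 3t: e_ss = 3/K_v with K_v=144/7 → 7/48.
Total e_ss = 7/48.

7/48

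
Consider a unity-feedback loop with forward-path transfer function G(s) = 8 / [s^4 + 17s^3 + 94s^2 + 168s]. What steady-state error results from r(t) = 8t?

The denominator has no term below 168s — 1 pole at s=0, type 1.
K_v = lim_{s→0} s·G(s) = 8 / 168 = 1/21.
e_ss = 8/K_v = 8/(1/21) = 168.

168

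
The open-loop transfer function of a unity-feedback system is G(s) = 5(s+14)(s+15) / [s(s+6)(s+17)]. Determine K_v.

One free integrator in G(s): this is a type 1 system.
K_v = lim_{s→0} s·G(s) = 5·14·15 / (6·17) = 175/17.

175/17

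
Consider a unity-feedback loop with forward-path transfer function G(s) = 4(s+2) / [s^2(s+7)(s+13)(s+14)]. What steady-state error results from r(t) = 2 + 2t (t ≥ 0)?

Two free integrators in G(s): this is a type 2 system. By superposition:
  • 2: tracked with zero error.
  • 2t: tracked with zero error.
Total e_ss = 0.

0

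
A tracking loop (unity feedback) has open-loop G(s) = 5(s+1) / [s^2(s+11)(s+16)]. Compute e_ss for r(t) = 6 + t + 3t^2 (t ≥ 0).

211.2

Two free integrators in G(s): this is a type 2 system. Treating each term separately:
  • 6: tracked with zero error.
  • t: tracked with zero error.
  • 3t^2: e_ss = 6/K_a with K_a=5/176 → 211.2.
Total e_ss = 211.2.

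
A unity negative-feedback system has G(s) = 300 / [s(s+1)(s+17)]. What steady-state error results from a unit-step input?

The open loop has one pole at the origin → type 1 system.
A type-1 system has K_p = ∞, so it tracks a step input with zero steady-state error.

0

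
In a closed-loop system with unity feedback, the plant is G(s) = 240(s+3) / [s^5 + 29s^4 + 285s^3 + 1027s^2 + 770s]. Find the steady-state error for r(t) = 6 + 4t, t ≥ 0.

77/18

Lowest-order denominator term is 770s, so the open loop has 1 pole at the origin → type 1 system. Treating each term separately:
  • 6: tracked with zero error.
  • 4t: e_ss = 4/K_v with K_v=72/77 → 77/18.
Total e_ss = 77/18.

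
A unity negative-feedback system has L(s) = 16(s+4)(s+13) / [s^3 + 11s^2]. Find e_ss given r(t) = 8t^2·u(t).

Lowest-order denominator term is 11s^2, so the open loop has 2 poles at the origin → type 2 system.
K_a = lim_{s→0} s^2·L(s) = 16·4·13 / 11 = 832/11.
r(t) = 8t^2 gives R(s) = 16/s^3.
e_ss = 16/K_a = 16/(832/11) = 11/52.

11/52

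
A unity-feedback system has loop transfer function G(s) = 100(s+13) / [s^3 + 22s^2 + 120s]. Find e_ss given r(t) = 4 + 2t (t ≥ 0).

The denominator has no term below 120s — 1 pole at s=0, type 1. By superposition:
  • 4: tracked with zero error.
  • 2t: e_ss = 2/K_v with K_v=65/6 → 12/65.
Total e_ss = 12/65.

12/65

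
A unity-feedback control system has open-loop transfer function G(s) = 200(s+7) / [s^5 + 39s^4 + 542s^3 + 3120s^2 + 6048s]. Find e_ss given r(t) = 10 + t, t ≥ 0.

4.32

Lowest-order denominator term is 6048s, so the open loop has 1 pole at the origin → type 1 system. By superposition:
  • 10: tracked with zero error.
  • t: e_ss = 1/K_v with K_v=25/108 → 4.32.
Total e_ss = 4.32.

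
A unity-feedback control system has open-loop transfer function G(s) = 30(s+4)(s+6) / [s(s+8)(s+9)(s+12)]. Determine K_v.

G(s) has one factor of s in the denominator, so the system is type 1.
K_v = lim_{s→0} s·G(s) = 30·4·6 / (8·9·12) = 5/6.

5/6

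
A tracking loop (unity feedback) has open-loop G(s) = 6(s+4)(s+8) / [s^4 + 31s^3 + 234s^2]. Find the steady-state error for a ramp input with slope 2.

Lowest-order denominator term is 234s^2, so the open loop has 2 poles at the origin → type 2 system.
K_v = ∞ for a type-2 system; e_ss to a ramp is zero.

0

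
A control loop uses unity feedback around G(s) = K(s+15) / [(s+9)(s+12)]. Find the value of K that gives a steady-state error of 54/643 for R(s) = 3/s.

The open loop has no poles at the origin → type 0 system.
K_p = lim_{s→0} G(s) = K·15 / (9·12) = (5/36)·K.
e_ss = 3/(1 + K_p) = 54/643 ⇒ 1 + (5/36)·K = 643/18 ⇒ K = 250.

250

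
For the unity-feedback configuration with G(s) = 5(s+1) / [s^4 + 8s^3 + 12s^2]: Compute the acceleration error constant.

The denominator has no term below 12s^2 — 2 poles at s=0, type 2.
K_a = lim_{s→0} s^2·G(s) = 5·1 / 12 = 5/12.

5/12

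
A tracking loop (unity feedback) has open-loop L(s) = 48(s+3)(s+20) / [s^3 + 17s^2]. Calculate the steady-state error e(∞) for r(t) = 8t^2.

Lowest-order denominator term is 17s^2, so the open loop has 2 poles at the origin → type 2 system.
K_a = lim_{s→0} s^2·L(s) = 48·3·20 / 17 = 2880/17.
r(t) = 8t^2 gives R(s) = 16/s^3.
e_ss = 16/K_a = 16/(2880/17) = 17/180.

17/180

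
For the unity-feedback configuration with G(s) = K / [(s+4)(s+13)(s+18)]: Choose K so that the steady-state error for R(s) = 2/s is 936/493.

50

The open loop has no poles at the origin → type 0 system.
K_p = lim_{s→0} G(s) = K / (4·13·18) = (1/936)·K.
e_ss = 2/(1 + K_p) = 936/493 ⇒ 1 + (1/936)·K = 493/468 ⇒ K = 50.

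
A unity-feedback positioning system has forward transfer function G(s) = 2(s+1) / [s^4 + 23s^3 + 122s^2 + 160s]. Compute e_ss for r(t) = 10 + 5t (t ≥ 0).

The denominator has no term below 160s — 1 pole at s=0, type 1. Treating each term separately:
  • 10: tracked with zero error.
  • 5t: e_ss = 5/K_v with K_v=0.0125 → 400.
Total e_ss = 400.

400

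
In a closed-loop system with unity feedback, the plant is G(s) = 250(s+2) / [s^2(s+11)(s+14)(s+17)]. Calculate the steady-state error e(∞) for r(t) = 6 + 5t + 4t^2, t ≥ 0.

41.888

System type = 2 (two poles at s=0). Taking each input component in turn:
  • 6: tracked with zero error.
  • 5t: tracked with zero error.
  • 4t^2: e_ss = 8/K_a with K_a=250/1309 → 41.888.
Total e_ss = 41.888.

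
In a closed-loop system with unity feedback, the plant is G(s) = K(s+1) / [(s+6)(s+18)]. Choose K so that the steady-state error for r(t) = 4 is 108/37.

40

G(s) has no factors of s in the denominator, so the system is type 0.
K_p = lim_{s→0} G(s) = K·1 / (6·18) = (1/108)·K.
e_ss = 4/(1 + K_p) = 108/37 ⇒ 1 + (1/108)·K = 37/27 ⇒ K = 40.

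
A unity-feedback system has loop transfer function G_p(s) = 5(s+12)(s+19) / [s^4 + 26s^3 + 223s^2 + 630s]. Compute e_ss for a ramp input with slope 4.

Factoring s from the denominator leaves a polynomial with constant term 630, so the system is type 1.
K_v = lim_{s→0} s·G_p(s) = 5·12·19 / 630 = 38/21.
e_ss = 4/K_v = 4/(38/21) = 42/19.

42/19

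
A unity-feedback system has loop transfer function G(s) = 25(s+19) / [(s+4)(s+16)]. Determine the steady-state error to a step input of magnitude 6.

System type = 0 (no poles at s=0).
K_p = lim_{s→0} G(s) = 25·19 / (4·16) = 475/64.
e_ss = 6/(1 + K_p) = 6/(539/64) = 384/539.

384/539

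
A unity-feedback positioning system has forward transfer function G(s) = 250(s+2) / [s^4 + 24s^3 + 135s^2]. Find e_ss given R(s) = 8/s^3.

The denominator has no term below 135s^2 — 2 poles at s=0, type 2.
K_a = lim_{s→0} s^2·G(s) = 250·2 / 135 = 100/27.
r(t) = 4t^2 gives R(s) = 8/s^3.
e_ss = 8/K_a = 8/(100/27) = 2.16.

2.16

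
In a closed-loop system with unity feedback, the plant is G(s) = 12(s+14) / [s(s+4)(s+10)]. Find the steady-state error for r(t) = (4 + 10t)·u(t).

50/21

System type = 1 (one pole at s=0). By superposition:
  • 4: tracked with zero error.
  • 10t: e_ss = 10/K_v with K_v=4.2 → 50/21.
Total e_ss = 50/21.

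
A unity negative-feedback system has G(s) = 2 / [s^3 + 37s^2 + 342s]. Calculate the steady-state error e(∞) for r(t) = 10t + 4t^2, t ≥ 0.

infinity

The denominator has no term below 342s — 1 pole at s=0, type 1. By superposition:
  • 10t: e_ss = 10/K_v with K_v=1/171 → 1710.
  • 4t^2: a type-1 system cannot track it, e_ss → ∞.
The unbounded component dominates.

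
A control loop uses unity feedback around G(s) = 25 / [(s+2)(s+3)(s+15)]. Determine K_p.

5/18

System type = 0 (no poles at s=0).
K_p = lim_{s→0} G(s) = 25 / (2·3·15) = 5/18.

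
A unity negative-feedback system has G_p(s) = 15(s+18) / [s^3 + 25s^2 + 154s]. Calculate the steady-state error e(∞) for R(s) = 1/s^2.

77/135

The denominator has no term below 154s — 1 pole at s=0, type 1.
K_v = lim_{s→0} s·G_p(s) = 15·18 / 154 = 135/77.
e_ss = 1/K_v = 1/(135/77) = 77/135.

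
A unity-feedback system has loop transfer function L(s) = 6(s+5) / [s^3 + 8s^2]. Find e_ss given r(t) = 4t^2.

32/15

Lowest-order denominator term is 8s^2, so the open loop has 2 poles at the origin → type 2 system.
K_a = lim_{s→0} s^2·L(s) = 6·5 / 8 = 3.75.
r(t) = 4t^2 gives R(s) = 8/s^3.
e_ss = 8/K_a = 8/3.75 = 32/15.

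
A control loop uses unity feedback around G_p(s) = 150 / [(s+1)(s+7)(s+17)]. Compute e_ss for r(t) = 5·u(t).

595/269

The open loop has no poles at the origin → type 0 system.
K_p = lim_{s→0} G_p(s) = 150 / (1·7·17) = 150/119.
e_ss = 5/(1 + K_p) = 5/(269/119) = 595/269.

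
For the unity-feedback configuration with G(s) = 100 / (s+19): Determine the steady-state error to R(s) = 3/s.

G(s) has no factors of s in the denominator, so the system is type 0.
K_p = lim_{s→0} G(s) = 100 / (19) = 100/19.
e_ss = 3/(1 + K_p) = 3/(119/19) = 57/119.

57/119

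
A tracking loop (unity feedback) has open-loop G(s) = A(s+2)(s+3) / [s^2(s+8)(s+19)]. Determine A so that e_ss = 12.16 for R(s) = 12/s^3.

Two free integrators in G(s): this is a type 2 system.
K_a = lim_{s→0} s^2·G(s) = A·2·3 / (8·19) = (3/76)·A.
e_ss = 12/K_a = 12.16 ⇒ K_a = 75/76 ⇒ A = (75/76)/(3/76) = 25.

25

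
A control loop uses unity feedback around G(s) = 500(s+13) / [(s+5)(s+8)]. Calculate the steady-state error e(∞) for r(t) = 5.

10/327

System type = 0 (no poles at s=0).
K_p = lim_{s→0} G(s) = 500·13 / (5·8) = 162.5.
e_ss = 5/(1 + K_p) = 5/163.5 = 10/327.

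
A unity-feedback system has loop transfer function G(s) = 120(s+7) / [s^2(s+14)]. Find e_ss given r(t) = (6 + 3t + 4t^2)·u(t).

G(s) has two factors of s in the denominator, so the system is type 2. Taking each input component in turn:
  • 6: tracked with zero error.
  • 3t: tracked with zero error.
  • 4t^2: e_ss = 8/K_a with K_a=60 → 2/15.
Total e_ss = 2/15.

2/15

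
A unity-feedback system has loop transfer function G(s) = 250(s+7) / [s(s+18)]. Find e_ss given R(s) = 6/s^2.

One free integrator in G(s): this is a type 1 system.
K_v = lim_{s→0} s·G(s) = 250·7 / (18) = 875/9.
e_ss = 6/K_v = 6/(875/9) = 54/875.

54/875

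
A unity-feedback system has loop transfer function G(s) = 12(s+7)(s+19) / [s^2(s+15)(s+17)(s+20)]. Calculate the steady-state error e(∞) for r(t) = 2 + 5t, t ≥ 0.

System type = 2 (two poles at s=0). Treating each term separately:
  • 2: tracked with zero error.
  • 5t: tracked with zero error.
Total e_ss = 0.

0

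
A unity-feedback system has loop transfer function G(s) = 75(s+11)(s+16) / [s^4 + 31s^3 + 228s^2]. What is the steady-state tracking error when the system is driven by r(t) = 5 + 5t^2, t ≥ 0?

19/110

Factoring s^2 from the denominator leaves a polynomial with constant term 228, so the system is type 2. Treating each term separately:
  • 5: tracked with zero error.
  • 5t^2: e_ss = 10/K_a with K_a=1100/19 → 19/110.
Total e_ss = 19/110.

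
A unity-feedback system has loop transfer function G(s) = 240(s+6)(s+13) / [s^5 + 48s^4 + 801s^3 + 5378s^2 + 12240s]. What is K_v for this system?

26/17

The denominator has no term below 12240s — 1 pole at s=0, type 1.
K_v = lim_{s→0} s·G(s) = 240·6·13 / 12240 = 26/17.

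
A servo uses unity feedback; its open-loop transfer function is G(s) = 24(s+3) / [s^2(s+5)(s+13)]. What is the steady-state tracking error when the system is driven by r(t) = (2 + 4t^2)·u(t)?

G(s) has two factors of s in the denominator, so the system is type 2. By superposition:
  • 2: tracked with zero error.
  • 4t^2: e_ss = 8/K_a with K_a=72/65 → 65/9.
Total e_ss = 65/9.

65/9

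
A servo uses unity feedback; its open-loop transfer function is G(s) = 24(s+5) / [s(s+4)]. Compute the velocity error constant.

30

The open loop has one pole at the origin → type 1 system.
K_v = lim_{s→0} s·G(s) = 24·5 / (4) = 30.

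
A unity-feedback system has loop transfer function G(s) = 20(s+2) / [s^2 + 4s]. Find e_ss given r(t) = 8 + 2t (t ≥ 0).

0.2

Lowest-order denominator term is 4s, so the open loop has 1 pole at the origin → type 1 system. Treating each term separately:
  • 8: tracked with zero error.
  • 2t: e_ss = 2/K_v with K_v=10 → 0.2.
Total e_ss = 0.2.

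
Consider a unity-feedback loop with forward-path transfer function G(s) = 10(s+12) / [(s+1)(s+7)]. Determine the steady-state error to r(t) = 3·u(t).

System type = 0 (no poles at s=0).
K_p = lim_{s→0} G(s) = 10·12 / (1·7) = 120/7.
e_ss = 3/(1 + K_p) = 3/(127/7) = 21/127.

21/127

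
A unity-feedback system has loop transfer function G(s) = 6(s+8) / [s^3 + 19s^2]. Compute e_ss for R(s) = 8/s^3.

Lowest-order denominator term is 19s^2, so the open loop has 2 poles at the origin → type 2 system.
K_a = lim_{s→0} s^2·G(s) = 6·8 / 19 = 48/19.
r(t) = 4t^2 gives R(s) = 8/s^3.
e_ss = 8/K_a = 8/(48/19) = 19/6.

19/6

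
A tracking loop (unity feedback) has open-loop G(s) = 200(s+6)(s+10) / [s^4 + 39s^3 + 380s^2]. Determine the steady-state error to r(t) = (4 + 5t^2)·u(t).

The denominator has no term below 380s^2 — 2 poles at s=0, type 2. By superposition:
  • 4: tracked with zero error.
  • 5t^2: e_ss = 10/K_a with K_a=600/19 → 19/60.
Total e_ss = 19/60.

19/60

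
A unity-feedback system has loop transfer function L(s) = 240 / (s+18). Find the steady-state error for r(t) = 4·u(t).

12/43

No free integrators in L(s): this is a type 0 system.
K_p = lim_{s→0} L(s) = 240 / (18) = 40/3.
e_ss = 4/(1 + K_p) = 4/(43/3) = 12/43.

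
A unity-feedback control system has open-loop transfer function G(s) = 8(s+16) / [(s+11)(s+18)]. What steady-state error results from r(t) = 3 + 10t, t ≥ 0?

infinity

System type = 0 (no poles at s=0). By superposition:
  • 3: e_ss = 3/(1+K_p) with K_p=64/99 → 297/163.
  • 10t: a type-0 system cannot track it, e_ss → ∞.
The unbounded component dominates.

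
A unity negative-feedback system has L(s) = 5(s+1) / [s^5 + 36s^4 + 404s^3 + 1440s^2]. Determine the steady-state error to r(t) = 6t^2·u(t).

3456

Factoring s^2 from the denominator leaves a polynomial with constant term 1440, so the system is type 2.
K_a = lim_{s→0} s^2·L(s) = 5·1 / 1440 = 1/288.
r(t) = 6t^2 gives R(s) = 12/s^3.
e_ss = 12/K_a = 12/(1/288) = 3456.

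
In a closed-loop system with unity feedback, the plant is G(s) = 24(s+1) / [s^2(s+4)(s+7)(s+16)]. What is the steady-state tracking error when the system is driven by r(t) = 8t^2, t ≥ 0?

896/3

The open loop has two poles at the origin → type 2 system.
K_a = lim_{s→0} s^2·G(s) = 24·1 / (4·7·16) = 3/56.
r(t) = 8t^2 gives R(s) = 16/s^3.
e_ss = 16/K_a = 16/(3/56) = 896/3.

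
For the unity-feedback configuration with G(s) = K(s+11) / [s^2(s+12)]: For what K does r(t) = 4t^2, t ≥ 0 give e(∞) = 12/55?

40

System type = 2 (two poles at s=0).
K_a = lim_{s→0} s^2·G(s) = K·11 / (12) = (11/12)·K.
e_ss = 8/K_a = 12/55 ⇒ K_a = 110/3 ⇒ K = (110/3)/(11/12) = 40.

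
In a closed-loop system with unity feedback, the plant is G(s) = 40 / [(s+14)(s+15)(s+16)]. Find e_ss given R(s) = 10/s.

No free integrators in G(s): this is a type 0 system.
K_p = lim_{s→0} G(s) = 40 / (14·15·16) = 1/84.
e_ss = 10/(1 + K_p) = 10/(85/84) = 168/17.

168/17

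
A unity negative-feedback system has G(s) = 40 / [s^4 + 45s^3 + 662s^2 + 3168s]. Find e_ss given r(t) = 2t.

158.4

The denominator has no term below 3168s — 1 pole at s=0, type 1.
K_v = lim_{s→0} s·G(s) = 40 / 3168 = 5/396.
e_ss = 2/K_v = 2/(5/396) = 158.4.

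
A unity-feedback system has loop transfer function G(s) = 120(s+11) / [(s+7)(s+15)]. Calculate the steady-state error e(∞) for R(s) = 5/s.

7/19

System type = 0 (no poles at s=0).
K_p = lim_{s→0} G(s) = 120·11 / (7·15) = 88/7.
e_ss = 5/(1 + K_p) = 5/(95/7) = 7/19.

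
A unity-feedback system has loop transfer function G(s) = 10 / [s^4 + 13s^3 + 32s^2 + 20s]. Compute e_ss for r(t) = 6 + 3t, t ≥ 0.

The denominator has no term below 20s — 1 pole at s=0, type 1. Treating each term separately:
  • 6: tracked with zero error.
  • 3t: e_ss = 3/K_v with K_v=0.5 → 6.
Total e_ss = 6.

6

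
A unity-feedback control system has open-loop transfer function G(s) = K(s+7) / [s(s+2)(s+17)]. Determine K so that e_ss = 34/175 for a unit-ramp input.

25

System type = 1 (one pole at s=0).
K_v = lim_{s→0} s·G(s) = K·7 / (2·17) = (7/34)·K.
e_ss = 1/K_v = 34/175 ⇒ K_v = 175/34 ⇒ K = (175/34)/(7/34) = 25.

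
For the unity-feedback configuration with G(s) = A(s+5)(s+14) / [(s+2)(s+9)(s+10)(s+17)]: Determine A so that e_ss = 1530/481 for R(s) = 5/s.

25

G(s) has no factors of s in the denominator, so the system is type 0.
K_p = lim_{s→0} G(s) = A·5·14 / (2·9·10·17) = (7/306)·A.
e_ss = 5/(1 + K_p) = 1530/481 ⇒ 1 + (7/306)·A = 481/306 ⇒ A = 25.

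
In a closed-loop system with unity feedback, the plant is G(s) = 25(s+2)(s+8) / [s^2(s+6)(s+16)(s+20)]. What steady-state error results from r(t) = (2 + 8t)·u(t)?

The open loop has two poles at the origin → type 2 system. Treating each term separately:
  • 2: tracked with zero error.
  • 8t: tracked with zero error.
Total e_ss = 0.

0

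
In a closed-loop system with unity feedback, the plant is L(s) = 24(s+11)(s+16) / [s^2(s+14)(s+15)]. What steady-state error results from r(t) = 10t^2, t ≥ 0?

L(s) has two factors of s in the denominator, so the system is type 2.
K_a = lim_{s→0} s^2·L(s) = 24·11·16 / (14·15) = 704/35.
r(t) = 10t^2 gives R(s) = 20/s^3.
e_ss = 20/K_a = 20/(704/35) = 175/176.

175/176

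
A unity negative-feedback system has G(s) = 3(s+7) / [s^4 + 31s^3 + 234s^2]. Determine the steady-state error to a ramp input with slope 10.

Factoring s^2 from the denominator leaves a polynomial with constant term 234, so the system is type 2.
A type-2 system has K_v = ∞, so it tracks a ramp input with zero steady-state error.

0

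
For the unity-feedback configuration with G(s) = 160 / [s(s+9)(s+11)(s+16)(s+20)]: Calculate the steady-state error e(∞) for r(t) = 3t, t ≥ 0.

594

G(s) has one factor of s in the denominator, so the system is type 1.
K_v = lim_{s→0} s·G(s) = 160 / (9·11·16·20) = 1/198.
e_ss = 3/K_v = 3/(1/198) = 594.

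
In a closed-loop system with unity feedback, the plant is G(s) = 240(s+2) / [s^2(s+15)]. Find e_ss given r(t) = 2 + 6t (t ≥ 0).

G(s) has two factors of s in the denominator, so the system is type 2. By superposition:
  • 2: tracked with zero error.
  • 6t: tracked with zero error.
Total e_ss = 0.

0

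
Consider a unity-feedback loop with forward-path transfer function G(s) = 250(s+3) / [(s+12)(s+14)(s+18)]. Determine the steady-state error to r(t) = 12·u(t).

6048/629

No free integrators in G(s): this is a type 0 system.
K_p = lim_{s→0} G(s) = 250·3 / (12·14·18) = 125/504.
e_ss = 12/(1 + K_p) = 12/(629/504) = 6048/629.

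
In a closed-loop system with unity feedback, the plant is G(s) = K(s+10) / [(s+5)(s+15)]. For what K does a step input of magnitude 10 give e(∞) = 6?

No free integrators in G(s): this is a type 0 system.
K_p = lim_{s→0} G(s) = K·10 / (5·15) = (2/15)·K.
e_ss = 10/(1 + K_p) = 6 ⇒ 1 + (2/15)·K = 5/3 ⇒ K = 5.

5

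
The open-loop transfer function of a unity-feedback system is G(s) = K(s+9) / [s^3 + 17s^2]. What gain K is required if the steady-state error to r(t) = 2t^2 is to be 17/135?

Factoring s^2 from the denominator leaves a polynomial with constant term 17, so the system is type 2.
K_a = lim_{s→0} s^2·G(s) = K·9 / 17 = (9/17)·K.
e_ss = 4/K_a = 17/135 ⇒ K_a = 540/17 ⇒ K = (540/17)/(9/17) = 60.

60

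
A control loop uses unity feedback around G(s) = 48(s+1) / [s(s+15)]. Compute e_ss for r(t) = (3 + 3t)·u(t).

System type = 1 (one pole at s=0). Taking each input component in turn:
  • 3: tracked with zero error.
  • 3t: e_ss = 3/K_v with K_v=3.2 → 0.9375.
Total e_ss = 0.9375.

0.9375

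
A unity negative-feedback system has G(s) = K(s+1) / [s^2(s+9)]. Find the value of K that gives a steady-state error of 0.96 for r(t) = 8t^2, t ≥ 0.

150

System type = 2 (two poles at s=0).
K_a = lim_{s→0} s^2·G(s) = K·1 / (9) = (1/9)·K.
e_ss = 16/K_a = 0.96 ⇒ K_a = 50/3 ⇒ K = (50/3)/(1/9) = 150.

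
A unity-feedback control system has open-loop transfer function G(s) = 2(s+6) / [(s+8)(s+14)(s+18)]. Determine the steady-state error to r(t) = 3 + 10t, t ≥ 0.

infinity

The open loop has no poles at the origin → type 0 system. Taking each input component in turn:
  • 3: e_ss = 3/(1+K_p) with K_p=1/168 → 504/169.
  • 10t: a type-0 system cannot track it, e_ss → ∞.
The unbounded component dominates.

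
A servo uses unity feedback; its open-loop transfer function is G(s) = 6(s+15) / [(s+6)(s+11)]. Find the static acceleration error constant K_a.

0

System type = 0 (no poles at s=0).
K_a = lim_{s→0} s^2·G(s) = 0 (the extra factor of s kills the finite limit).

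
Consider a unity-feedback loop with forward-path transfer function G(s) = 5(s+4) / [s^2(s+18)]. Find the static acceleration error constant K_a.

10/9

Two free integrators in G(s): this is a type 2 system.
K_a = lim_{s→0} s^2·G(s) = 5·4 / (18) = 10/9.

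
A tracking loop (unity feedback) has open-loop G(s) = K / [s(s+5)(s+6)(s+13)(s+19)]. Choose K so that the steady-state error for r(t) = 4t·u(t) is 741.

The open loop has one pole at the origin → type 1 system.
K_v = lim_{s→0} s·G(s) = K / (5·6·13·19) = (1/7410)·K.
e_ss = 4/K_v = 741 ⇒ K_v = 4/741 ⇒ K = (4/741)/(1/7410) = 40.

40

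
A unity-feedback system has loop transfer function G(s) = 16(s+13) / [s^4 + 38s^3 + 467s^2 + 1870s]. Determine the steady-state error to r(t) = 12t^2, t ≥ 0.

Factoring s from the denominator leaves a polynomial with constant term 1870, so the system is type 1.
For a type-1 system K_a = 0, so e_ss to a parabolic input is unbounded.

infinity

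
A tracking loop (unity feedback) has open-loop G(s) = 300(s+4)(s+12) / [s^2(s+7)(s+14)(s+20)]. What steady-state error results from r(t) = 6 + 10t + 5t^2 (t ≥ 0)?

49/36

Two free integrators in G(s): this is a type 2 system. Taking each input component in turn:
  • 6: tracked with zero error.
  • 10t: tracked with zero error.
  • 5t^2: e_ss = 10/K_a with K_a=360/49 → 49/36.
Total e_ss = 49/36.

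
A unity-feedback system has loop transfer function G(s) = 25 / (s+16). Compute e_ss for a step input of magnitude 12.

192/41

No free integrators in G(s): this is a type 0 system.
K_p = lim_{s→0} G(s) = 25 / (16) = 1.5625.
e_ss = 12/(1 + K_p) = 12/2.5625 = 192/41.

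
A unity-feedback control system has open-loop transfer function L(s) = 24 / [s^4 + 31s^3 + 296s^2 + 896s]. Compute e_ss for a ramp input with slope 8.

The denominator has no term below 896s — 1 pole at s=0, type 1.
K_v = lim_{s→0} s·L(s) = 24 / 896 = 3/112.
e_ss = 8/K_v = 8/(3/112) = 896/3.

896/3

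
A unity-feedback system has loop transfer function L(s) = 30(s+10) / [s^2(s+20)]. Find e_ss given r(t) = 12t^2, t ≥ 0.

1.6

The open loop has two poles at the origin → type 2 system.
K_a = lim_{s→0} s^2·L(s) = 30·10 / (20) = 15.
r(t) = 12t^2 gives R(s) = 24/s^3.
e_ss = 24/K_a = 24/15 = 1.6.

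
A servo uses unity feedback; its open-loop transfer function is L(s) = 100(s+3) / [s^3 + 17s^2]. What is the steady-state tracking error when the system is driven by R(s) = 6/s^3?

0.34

Factoring s^2 from the denominator leaves a polynomial with constant term 17, so the system is type 2.
K_a = lim_{s→0} s^2·L(s) = 100·3 / 17 = 300/17.
r(t) = 3t^2 gives R(s) = 6/s^3.
e_ss = 6/K_a = 6/(300/17) = 0.34.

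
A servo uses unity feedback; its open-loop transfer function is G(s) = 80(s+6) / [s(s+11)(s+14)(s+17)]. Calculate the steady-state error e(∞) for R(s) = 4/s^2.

System type = 1 (one pole at s=0).
K_v = lim_{s→0} s·G(s) = 80·6 / (11·14·17) = 240/1309.
e_ss = 4/K_v = 4/(240/1309) = 1309/60.

1309/60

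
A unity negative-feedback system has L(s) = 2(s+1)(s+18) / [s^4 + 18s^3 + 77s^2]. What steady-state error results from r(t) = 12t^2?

Factoring s^2 from the denominator leaves a polynomial with constant term 77, so the system is type 2.
K_a = lim_{s→0} s^2·L(s) = 2·1·18 / 77 = 36/77.
r(t) = 12t^2 gives R(s) = 24/s^3.
e_ss = 24/K_a = 24/(36/77) = 154/3.

154/3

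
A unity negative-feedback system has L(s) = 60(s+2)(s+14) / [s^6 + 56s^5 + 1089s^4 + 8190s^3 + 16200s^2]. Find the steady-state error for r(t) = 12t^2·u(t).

1620/7

Lowest-order denominator term is 16200s^2, so the open loop has 2 poles at the origin → type 2 system.
K_a = lim_{s→0} s^2·L(s) = 60·2·14 / 16200 = 14/135.
r(t) = 12t^2 gives R(s) = 24/s^3.
e_ss = 24/K_a = 24/(14/135) = 1620/7.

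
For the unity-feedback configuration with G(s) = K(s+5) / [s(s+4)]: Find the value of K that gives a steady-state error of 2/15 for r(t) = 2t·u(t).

G(s) has one factor of s in the denominator, so the system is type 1.
K_v = lim_{s→0} s·G(s) = K·5 / (4) = 1.25·K.
e_ss = 2/K_v = 2/15 ⇒ K_v = 15 ⇒ K = 15/1.25 = 12.

12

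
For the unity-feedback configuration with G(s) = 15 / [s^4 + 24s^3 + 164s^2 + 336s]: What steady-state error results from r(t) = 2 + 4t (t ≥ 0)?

Lowest-order denominator term is 336s, so the open loop has 1 pole at the origin → type 1 system. Taking each input component in turn:
  • 2: tracked with zero error.
  • 4t: e_ss = 4/K_v with K_v=5/112 → 89.6.
Total e_ss = 89.6.

89.6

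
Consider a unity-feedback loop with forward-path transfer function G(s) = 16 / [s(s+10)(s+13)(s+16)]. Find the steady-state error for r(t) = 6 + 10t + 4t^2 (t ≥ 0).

infinity

The open loop has one pole at the origin → type 1 system. Taking each input component in turn:
  • 6: tracked with zero error.
  • 10t: e_ss = 10/K_v with K_v=1/130 → 1300.
  • 4t^2: a type-1 system cannot track it, e_ss → ∞.
The unbounded component dominates.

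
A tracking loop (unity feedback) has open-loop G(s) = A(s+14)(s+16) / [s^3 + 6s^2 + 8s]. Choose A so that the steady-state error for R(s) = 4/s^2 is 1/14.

The denominator has no term below 8s — 1 pole at s=0, type 1.
K_v = lim_{s→0} s·G(s) = A·14·16 / 8 = 28·A.
e_ss = 4/K_v = 1/14 ⇒ K_v = 56 ⇒ A = 56/28 = 2.

2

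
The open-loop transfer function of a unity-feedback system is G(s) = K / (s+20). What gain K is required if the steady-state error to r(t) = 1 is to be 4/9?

25

The open loop has no poles at the origin → type 0 system.
K_p = lim_{s→0} G(s) = K / (20) = 0.05·K.
e_ss = 1/(1 + K_p) = 4/9 ⇒ 1 + 0.05·K = 2.25 ⇒ K = 25.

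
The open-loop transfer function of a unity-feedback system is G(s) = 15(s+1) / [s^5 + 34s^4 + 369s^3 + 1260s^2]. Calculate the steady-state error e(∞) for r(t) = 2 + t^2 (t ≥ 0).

Lowest-order denominator term is 1260s^2, so the open loop has 2 poles at the origin → type 2 system. Treating each term separately:
  • 2: tracked with zero error.
  • t^2: e_ss = 2/K_a with K_a=1/84 → 168.
Total e_ss = 168.

168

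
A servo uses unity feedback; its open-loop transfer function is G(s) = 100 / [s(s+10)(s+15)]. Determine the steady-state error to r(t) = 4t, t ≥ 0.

6

The open loop has one pole at the origin → type 1 system.
K_v = lim_{s→0} s·G(s) = 100 / (10·15) = 2/3.
e_ss = 4/K_v = 4/(2/3) = 6.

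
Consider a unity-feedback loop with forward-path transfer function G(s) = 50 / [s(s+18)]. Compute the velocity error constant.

The open loop has one pole at the origin → type 1 system.
K_v = lim_{s→0} s·G(s) = 50 / (18) = 25/9.

25/9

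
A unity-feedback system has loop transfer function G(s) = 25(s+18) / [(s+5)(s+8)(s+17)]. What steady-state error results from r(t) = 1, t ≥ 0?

G(s) has no factors of s in the denominator, so the system is type 0.
K_p = lim_{s→0} G(s) = 25·18 / (5·8·17) = 45/68.
e_ss = 1/(1 + K_p) = 1/(113/68) = 68/113.

68/113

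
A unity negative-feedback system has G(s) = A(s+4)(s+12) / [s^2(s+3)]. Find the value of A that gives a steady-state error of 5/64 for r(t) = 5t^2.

Two free integrators in G(s): this is a type 2 system.
K_a = lim_{s→0} s^2·G(s) = A·4·12 / (3) = 16·A.
e_ss = 10/K_a = 5/64 ⇒ K_a = 128 ⇒ A = 128/16 = 8.

8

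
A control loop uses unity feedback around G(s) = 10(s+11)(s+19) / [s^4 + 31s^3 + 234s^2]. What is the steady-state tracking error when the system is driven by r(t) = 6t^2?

Factoring s^2 from the denominator leaves a polynomial with constant term 234, so the system is type 2.
K_a = lim_{s→0} s^2·G(s) = 10·11·19 / 234 = 1045/117.
r(t) = 6t^2 gives R(s) = 12/s^3.
e_ss = 12/K_a = 12/(1045/117) = 1404/1045.

1404/1045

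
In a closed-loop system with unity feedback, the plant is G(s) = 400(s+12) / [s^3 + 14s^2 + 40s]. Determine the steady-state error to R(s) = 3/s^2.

0.025

Lowest-order denominator term is 40s, so the open loop has 1 pole at the origin → type 1 system.
K_v = lim_{s→0} s·G(s) = 400·12 / 40 = 120.
e_ss = 3/K_v = 3/120 = 0.025.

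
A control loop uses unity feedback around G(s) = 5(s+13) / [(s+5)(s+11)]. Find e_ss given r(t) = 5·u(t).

55/24

No free integrators in G(s): this is a type 0 system.
K_p = lim_{s→0} G(s) = 5·13 / (5·11) = 13/11.
e_ss = 5/(1 + K_p) = 5/(24/11) = 55/24.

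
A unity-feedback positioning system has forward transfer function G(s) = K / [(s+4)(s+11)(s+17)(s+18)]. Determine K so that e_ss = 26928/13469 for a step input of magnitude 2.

System type = 0 (no poles at s=0).
K_p = lim_{s→0} G(s) = K / (4·11·17·18) = (1/13464)·K.
e_ss = 2/(1 + K_p) = 26928/13469 ⇒ 1 + (1/13464)·K = 13469/13464 ⇒ K = 5.

5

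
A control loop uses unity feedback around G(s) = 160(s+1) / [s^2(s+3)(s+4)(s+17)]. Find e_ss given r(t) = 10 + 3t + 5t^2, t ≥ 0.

12.75

Two free integrators in G(s): this is a type 2 system. Treating each term separately:
  • 10: tracked with zero error.
  • 3t: tracked with zero error.
  • 5t^2: e_ss = 10/K_a with K_a=40/51 → 12.75.
Total e_ss = 12.75.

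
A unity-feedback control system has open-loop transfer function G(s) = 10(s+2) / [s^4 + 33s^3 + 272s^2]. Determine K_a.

5/68

Factoring s^2 from the denominator leaves a polynomial with constant term 272, so the system is type 2.
K_a = lim_{s→0} s^2·G(s) = 10·2 / 272 = 5/68.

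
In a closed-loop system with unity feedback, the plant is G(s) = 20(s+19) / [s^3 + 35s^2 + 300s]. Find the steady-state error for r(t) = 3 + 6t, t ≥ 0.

90/19

Factoring s from the denominator leaves a polynomial with constant term 300, so the system is type 1. Taking each input component in turn:
  • 3: tracked with zero error.
  • 6t: e_ss = 6/K_v with K_v=19/15 → 90/19.
Total e_ss = 90/19.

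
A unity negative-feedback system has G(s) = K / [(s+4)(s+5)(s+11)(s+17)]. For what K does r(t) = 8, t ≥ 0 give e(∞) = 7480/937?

System type = 0 (no poles at s=0).
K_p = lim_{s→0} G(s) = K / (4·5·11·17) = (1/3740)·K.
e_ss = 8/(1 + K_p) = 7480/937 ⇒ 1 + (1/3740)·K = 937/935 ⇒ K = 8.

8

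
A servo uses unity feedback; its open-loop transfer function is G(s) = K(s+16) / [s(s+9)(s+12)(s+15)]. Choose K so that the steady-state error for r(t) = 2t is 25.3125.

G(s) has one factor of s in the denominator, so the system is type 1.
K_v = lim_{s→0} s·G(s) = K·16 / (9·12·15) = (4/405)·K.
e_ss = 2/K_v = 25.3125 ⇒ K_v = 32/405 ⇒ K = (32/405)/(4/405) = 8.

8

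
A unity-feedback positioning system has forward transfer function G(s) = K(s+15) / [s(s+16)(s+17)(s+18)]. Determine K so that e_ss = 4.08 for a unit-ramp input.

80

The open loop has one pole at the origin → type 1 system.
K_v = lim_{s→0} s·G(s) = K·15 / (16·17·18) = (5/1632)·K.
e_ss = 1/K_v = 4.08 ⇒ K_v = 25/102 ⇒ K = (25/102)/(5/1632) = 80.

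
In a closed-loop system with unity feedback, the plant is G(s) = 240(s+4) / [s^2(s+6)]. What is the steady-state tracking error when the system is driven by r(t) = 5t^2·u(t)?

0.0625

G(s) has two factors of s in the denominator, so the system is type 2.
K_a = lim_{s→0} s^2·G(s) = 240·4 / (6) = 160.
r(t) = 5t^2 gives R(s) = 10/s^3.
e_ss = 10/K_a = 10/160 = 0.0625.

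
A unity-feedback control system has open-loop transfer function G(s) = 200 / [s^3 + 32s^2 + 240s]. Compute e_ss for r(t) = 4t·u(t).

4.8

The denominator has no term below 240s — 1 pole at s=0, type 1.
K_v = lim_{s→0} s·G(s) = 200 / 240 = 5/6.
e_ss = 4/K_v = 4/(5/6) = 4.8.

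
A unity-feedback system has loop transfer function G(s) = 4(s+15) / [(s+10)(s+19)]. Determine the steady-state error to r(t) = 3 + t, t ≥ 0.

The open loop has no poles at the origin → type 0 system. By superposition:
  • 3: e_ss = 3/(1+K_p) with K_p=6/19 → 2.28.
  • t: a type-0 system cannot track it, e_ss → ∞.
The unbounded component dominates.

infinity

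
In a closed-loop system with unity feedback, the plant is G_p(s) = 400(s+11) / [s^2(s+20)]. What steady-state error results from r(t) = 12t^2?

6/55

Two free integrators in G_p(s): this is a type 2 system.
K_a = lim_{s→0} s^2·G_p(s) = 400·11 / (20) = 220.
r(t) = 12t^2 gives R(s) = 24/s^3.
e_ss = 24/K_a = 24/220 = 6/55.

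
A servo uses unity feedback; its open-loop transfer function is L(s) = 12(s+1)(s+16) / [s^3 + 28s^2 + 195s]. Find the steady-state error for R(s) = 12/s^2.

Factoring s from the denominator leaves a polynomial with constant term 195, so the system is type 1.
K_v = lim_{s→0} s·L(s) = 12·1·16 / 195 = 64/65.
e_ss = 12/K_v = 12/(64/65) = 12.1875.

12.1875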